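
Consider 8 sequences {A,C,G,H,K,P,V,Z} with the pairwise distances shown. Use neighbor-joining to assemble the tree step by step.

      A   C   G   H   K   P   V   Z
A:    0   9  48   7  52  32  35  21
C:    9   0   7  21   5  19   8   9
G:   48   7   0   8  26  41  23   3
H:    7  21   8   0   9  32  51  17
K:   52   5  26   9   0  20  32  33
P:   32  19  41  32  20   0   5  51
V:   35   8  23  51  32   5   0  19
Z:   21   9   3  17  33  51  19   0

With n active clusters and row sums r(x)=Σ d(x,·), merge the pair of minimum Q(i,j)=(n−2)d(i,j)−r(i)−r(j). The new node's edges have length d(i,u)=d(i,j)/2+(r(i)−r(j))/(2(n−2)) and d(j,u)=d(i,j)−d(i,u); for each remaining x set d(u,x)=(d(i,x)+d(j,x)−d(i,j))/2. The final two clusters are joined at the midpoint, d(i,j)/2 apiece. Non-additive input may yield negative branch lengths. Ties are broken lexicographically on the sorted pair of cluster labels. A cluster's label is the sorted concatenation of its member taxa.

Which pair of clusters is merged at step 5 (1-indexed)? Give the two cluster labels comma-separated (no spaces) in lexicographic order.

step 1: merge (P,V) at d=5, Q=-343; branch lengths P→19/4, V→1/4; new cluster PV
  updated: d(A,PV)=31, d(C,PV)=11, d(G,PV)=59/2, d(H,PV)=39, d(K,PV)=47/2, d(PV,Z)=65/2
step 2: merge (A,H) at d=7, Q=-234; branch lengths A→51/5, H→-16/5; new cluster AH
  updated: d(AH,C)=23/2, d(AH,G)=49/2, d(AH,K)=27, d(AH,PV)=63/2, d(AH,Z)=31/2
step 3: merge (G,Z) at d=3, Q=-171; branch lengths G→9/8, Z→15/8; new cluster GZ
  updated: d(AH,GZ)=37/2, d(C,GZ)=13/2, d(GZ,K)=28, d(GZ,PV)=59/2
step 4: merge (AH,GZ) at d=37/2, Q=-231/2; branch lengths AH→41/4, GZ→33/4; new cluster AGHZ
  updated: d(AGHZ,C)=-1/4, d(AGHZ,K)=73/4, d(AGHZ,PV)=85/4
step 5: merge (AGHZ,C) at d=-1/4, Q=-111/2; branch lengths AGHZ→23/4, C→-6; new cluster ACGHZ
  updated: d(ACGHZ,K)=47/4, d(ACGHZ,PV)=65/4
step 6: merge (ACGHZ,K) at d=47/4, Q=-103/2; branch lengths ACGHZ→9/4, K→19/2; new cluster ACGHKZ
  updated: d(ACGHKZ,PV)=14
step 7: merge (ACGHKZ,PV) at d=14; branch lengths ACGHKZ→7, PV→7; new cluster ACGHKPVZ
final tree: (((((A:51/5,H:-16/5):41/4,(G:9/8,Z:15/8):33/4):23/4,C:-6):9/4,K:19/2):7,(P:19/4,V:1/4):7)
total length: 59

AGHZ,C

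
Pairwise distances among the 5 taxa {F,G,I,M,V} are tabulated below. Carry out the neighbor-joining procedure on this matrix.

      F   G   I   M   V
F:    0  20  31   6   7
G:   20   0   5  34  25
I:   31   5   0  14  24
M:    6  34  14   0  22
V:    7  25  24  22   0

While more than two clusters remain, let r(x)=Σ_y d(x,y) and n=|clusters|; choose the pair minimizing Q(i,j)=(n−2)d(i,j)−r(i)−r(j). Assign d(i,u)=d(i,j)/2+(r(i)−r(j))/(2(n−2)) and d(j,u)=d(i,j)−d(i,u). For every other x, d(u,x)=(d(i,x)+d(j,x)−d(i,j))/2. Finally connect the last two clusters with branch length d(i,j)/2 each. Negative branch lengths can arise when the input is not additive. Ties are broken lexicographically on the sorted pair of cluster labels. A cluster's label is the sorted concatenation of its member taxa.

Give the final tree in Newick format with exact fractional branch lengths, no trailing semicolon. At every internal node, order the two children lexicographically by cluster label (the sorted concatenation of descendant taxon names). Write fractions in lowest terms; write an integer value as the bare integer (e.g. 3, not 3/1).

(((F:-3/8,M:51/8):35/8,(G:25/6,I:5/6):119/8):57/16,V:57/16)

iteration 1: select G,I (d=5, Q=-143); attach at lengths (25/6, 5/6); label the merged cluster GI
  updated: d(F,GI)=23, d(GI,M)=43/2, d(GI,V)=22
iteration 2: select F,M (d=6, Q=-147/2); attach at lengths (-3/8, 51/8); label the merged cluster FM
  updated: d(FM,GI)=77/4, d(FM,V)=23/2
iteration 3: select FM,GI (d=77/4, Q=-211/4); attach at lengths (35/8, 119/8); label the merged cluster FGIM
  updated: d(FGIM,V)=57/8
iteration 4: select FGIM,V (d=57/8); attach at lengths (57/16, 57/16); label the merged cluster FGIMV
final tree: (((F:-3/8,M:51/8):35/8,(G:25/6,I:5/6):119/8):57/16,V:57/16)
total length: 299/8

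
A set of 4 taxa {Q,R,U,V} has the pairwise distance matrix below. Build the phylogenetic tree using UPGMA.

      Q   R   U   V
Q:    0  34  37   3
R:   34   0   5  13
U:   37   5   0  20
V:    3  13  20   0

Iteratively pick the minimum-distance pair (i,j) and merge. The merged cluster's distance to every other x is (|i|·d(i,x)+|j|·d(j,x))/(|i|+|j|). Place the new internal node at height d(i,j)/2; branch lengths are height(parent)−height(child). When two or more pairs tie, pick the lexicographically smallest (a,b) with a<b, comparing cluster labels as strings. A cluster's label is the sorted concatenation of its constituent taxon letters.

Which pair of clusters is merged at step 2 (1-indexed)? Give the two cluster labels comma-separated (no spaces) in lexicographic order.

R,U

1. join Q+V (d=3) ⇒ QV; edges |Q|=3/2, |V|=3/2
  updated: d(QV,R)=47/2, d(QV,U)=57/2
2. join R+U (d=5) ⇒ RU; edges |R|=5/2, |U|=5/2
  updated: d(QV,RU)=26
3. join QV+RU (d=26) ⇒ QRUV; edges |QV|=23/2, |RU|=21/2
final tree: ((Q:3/2,V:3/2):23/2,(R:5/2,U:5/2):21/2)
total length: 30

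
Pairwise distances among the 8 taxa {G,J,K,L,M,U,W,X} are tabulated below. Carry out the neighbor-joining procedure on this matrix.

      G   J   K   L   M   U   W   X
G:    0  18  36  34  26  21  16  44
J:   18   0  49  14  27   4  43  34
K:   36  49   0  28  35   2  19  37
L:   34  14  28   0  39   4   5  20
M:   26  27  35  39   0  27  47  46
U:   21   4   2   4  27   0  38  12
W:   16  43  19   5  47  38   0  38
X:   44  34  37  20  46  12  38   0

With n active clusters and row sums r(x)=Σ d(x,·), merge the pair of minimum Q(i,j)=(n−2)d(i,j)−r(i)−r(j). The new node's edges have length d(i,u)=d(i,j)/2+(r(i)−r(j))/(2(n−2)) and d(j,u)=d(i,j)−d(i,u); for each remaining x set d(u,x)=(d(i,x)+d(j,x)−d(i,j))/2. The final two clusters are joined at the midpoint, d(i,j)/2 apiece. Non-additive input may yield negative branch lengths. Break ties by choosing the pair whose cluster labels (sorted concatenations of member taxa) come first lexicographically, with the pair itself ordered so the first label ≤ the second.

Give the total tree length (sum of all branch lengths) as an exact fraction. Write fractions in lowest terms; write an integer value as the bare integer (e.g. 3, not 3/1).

iteration 1: select L,W (d=5, Q=-320); attach at lengths (-8/3, 23/3); label the merged cluster LW
  updated: d(G,LW)=45/2, d(J,LW)=26, d(K,LW)=21, d(LW,M)=81/2, d(LW,U)=37/2, d(LW,X)=53/2
iteration 2: select K,U (d=2, Q=-509/2); attach at lengths (211/20, -171/20); label the merged cluster KU
  updated: d(G,KU)=55/2, d(J,KU)=51/2, d(KU,LW)=75/4, d(KU,M)=30, d(KU,X)=47/2
iteration 3: select KU,X (d=47/2, Q=-821/4); attach at lengths (181/32, 571/32); label the merged cluster KUX
  updated: d(G,KUX)=24, d(J,KUX)=18, d(KUX,LW)=87/8, d(KUX,M)=105/4
iteration 4: select KUX,LW (d=87/8, Q=-1171/8); attach at lengths (95/48, 427/48); label the merged cluster KLUWX
  updated: d(G,KLUWX)=285/16, d(J,KLUWX)=265/16, d(KLUWX,M)=447/16
iteration 5: select G,M (d=26, Q=-363/4); attach at lengths (263/32, 569/32); label the merged cluster GM
  updated: d(GM,J)=19/2, d(GM,KLUWX)=79/8
iteration 6: select GM,J (d=19/2, Q=-575/16); attach at lengths (45/32, 259/32); label the merged cluster GJM
  updated: d(GJM,KLUWX)=271/32
iteration 7: select GJM,KLUWX (d=271/32); attach at lengths (271/64, 271/64); label the merged cluster GJKLMUWX
final tree: (((G:263/32,M:569/32):45/32,J:259/32):271/64,(((K:211/20,U:-171/20):181/32,X:571/32):95/48,(L:-8/3,W:23/3):427/48):271/64)
total length: 2731/32

2731/32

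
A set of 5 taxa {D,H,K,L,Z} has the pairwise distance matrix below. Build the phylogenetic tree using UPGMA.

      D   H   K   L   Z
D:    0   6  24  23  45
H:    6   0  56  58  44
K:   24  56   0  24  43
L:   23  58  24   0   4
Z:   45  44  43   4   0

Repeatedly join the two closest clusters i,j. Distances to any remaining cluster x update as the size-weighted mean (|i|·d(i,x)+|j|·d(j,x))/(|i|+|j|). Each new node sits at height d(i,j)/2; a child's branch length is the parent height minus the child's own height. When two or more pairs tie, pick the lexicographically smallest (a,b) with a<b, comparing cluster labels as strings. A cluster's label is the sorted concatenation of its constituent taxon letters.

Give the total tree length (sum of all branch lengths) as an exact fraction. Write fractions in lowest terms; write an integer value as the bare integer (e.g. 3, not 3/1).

iteration 1: select L,Z (d=4); attach at lengths (2, 2); label the merged cluster LZ
  updated: d(D,LZ)=34, d(H,LZ)=51, d(K,LZ)=67/2
iteration 2: select D,H (d=6); attach at lengths (3, 3); label the merged cluster DH
  updated: d(DH,K)=40, d(DH,LZ)=85/2
iteration 3: select K,LZ (d=67/2); attach at lengths (67/4, 59/4); label the merged cluster KLZ
  updated: d(DH,KLZ)=125/3
iteration 4: select DH,KLZ (d=125/3); attach at lengths (107/6, 49/12); label the merged cluster DHKLZ
final tree: ((D:3,H:3):107/6,(K:67/4,(L:2,Z:2):59/4):49/12)
total length: 761/12

761/12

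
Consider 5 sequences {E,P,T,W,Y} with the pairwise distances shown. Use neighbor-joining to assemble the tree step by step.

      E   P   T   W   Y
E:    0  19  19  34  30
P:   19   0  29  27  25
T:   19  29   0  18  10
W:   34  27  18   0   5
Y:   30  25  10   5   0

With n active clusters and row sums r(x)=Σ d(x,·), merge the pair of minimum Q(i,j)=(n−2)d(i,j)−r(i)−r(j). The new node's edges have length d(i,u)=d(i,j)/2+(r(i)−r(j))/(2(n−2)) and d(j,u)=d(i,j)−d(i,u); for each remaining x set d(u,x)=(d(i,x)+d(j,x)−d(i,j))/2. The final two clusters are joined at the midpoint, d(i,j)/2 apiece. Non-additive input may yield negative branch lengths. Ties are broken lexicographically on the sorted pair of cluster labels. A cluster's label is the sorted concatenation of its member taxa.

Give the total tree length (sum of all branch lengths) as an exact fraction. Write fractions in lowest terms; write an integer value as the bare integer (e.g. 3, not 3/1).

iteration 1: select E,P (d=19, Q=-145); attach at lengths (59/6, 55/6); label the merged cluster EP
  updated: d(EP,T)=29/2, d(EP,W)=21, d(EP,Y)=18
iteration 2: select EP,T (d=29/2, Q=-67); attach at lengths (10, 9/2); label the merged cluster EPT
  updated: d(EPT,W)=49/4, d(EPT,Y)=27/4
iteration 3: select EPT,W (d=49/4, Q=-24); attach at lengths (7, 21/4); label the merged cluster EPTW
  updated: d(EPTW,Y)=-1/4
iteration 4: select EPTW,Y (d=-1/4); attach at lengths (-1/8, -1/8); label the merged cluster EPTWY
final tree: ((((E:59/6,P:55/6):10,T:9/2):7,W:21/4):-1/8,Y:-1/8)
total length: 91/2

91/2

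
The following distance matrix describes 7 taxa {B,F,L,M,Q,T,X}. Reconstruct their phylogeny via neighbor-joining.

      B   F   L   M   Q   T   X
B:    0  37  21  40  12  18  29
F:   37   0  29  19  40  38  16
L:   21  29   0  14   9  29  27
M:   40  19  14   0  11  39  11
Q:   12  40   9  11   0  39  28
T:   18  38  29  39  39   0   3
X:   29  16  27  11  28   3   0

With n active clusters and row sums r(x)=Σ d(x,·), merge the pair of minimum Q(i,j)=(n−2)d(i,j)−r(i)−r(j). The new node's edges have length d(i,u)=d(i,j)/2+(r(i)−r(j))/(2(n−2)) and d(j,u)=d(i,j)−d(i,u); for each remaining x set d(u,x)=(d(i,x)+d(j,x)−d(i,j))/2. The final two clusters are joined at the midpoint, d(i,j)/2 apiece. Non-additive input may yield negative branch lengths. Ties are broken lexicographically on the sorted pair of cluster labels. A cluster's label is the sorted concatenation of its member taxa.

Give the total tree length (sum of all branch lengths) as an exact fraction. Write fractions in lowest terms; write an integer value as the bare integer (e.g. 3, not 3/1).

iteration 1: select T,X (d=3, Q=-265); attach at lengths (67/10, -37/10); label the merged cluster TX
  updated: d(B,TX)=22, d(F,TX)=51/2, d(L,TX)=53/2, d(M,TX)=47/2, d(Q,TX)=32
iteration 2: select B,Q (d=12, Q=-188); attach at lengths (19/2, 5/2); label the merged cluster BQ
  updated: d(BQ,F)=65/2, d(BQ,L)=9, d(BQ,M)=39/2, d(BQ,TX)=21
iteration 3: select BQ,L (d=9, Q=-267/2); attach at lengths (61/12, 47/12); label the merged cluster BLQ
  updated: d(BLQ,F)=105/4, d(BLQ,M)=49/4, d(BLQ,TX)=77/4
iteration 4: select BLQ,M (d=49/4, Q=-88); attach at lengths (55/8, 43/8); label the merged cluster BLMQ
  updated: d(BLMQ,F)=33/2, d(BLMQ,TX)=61/4
iteration 5: select BLMQ,F (d=33/2, Q=-229/4); attach at lengths (25/8, 107/8); label the merged cluster BFLMQ
  updated: d(BFLMQ,TX)=97/8
iteration 6: select BFLMQ,TX (d=97/8); attach at lengths (97/16, 97/16); label the merged cluster BFLMQTX
final tree: (((((B:19/2,Q:5/2):61/12,L:47/12):55/8,M:43/8):25/8,F:107/8):97/16,(T:67/10,X:-37/10):97/16)
total length: 519/8

519/8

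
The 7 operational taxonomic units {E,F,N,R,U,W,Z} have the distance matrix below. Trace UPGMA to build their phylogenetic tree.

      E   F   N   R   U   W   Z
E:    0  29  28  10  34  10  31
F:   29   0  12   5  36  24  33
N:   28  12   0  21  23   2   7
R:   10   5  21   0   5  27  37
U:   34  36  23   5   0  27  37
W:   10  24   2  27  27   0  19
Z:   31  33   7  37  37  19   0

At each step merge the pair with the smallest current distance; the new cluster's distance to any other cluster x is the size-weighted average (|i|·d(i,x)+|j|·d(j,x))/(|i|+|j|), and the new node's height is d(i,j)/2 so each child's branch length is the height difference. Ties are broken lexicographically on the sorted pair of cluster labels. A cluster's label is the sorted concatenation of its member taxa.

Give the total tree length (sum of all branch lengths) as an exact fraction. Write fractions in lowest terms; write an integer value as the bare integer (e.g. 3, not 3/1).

1. join N+W (d=2) ⇒ NW; edges |N|=1, |W|=1
  updated: d(E,NW)=19, d(F,NW)=18, d(NW,R)=24, d(NW,U)=25, d(NW,Z)=13
2. join F+R (d=5) ⇒ FR; edges |F|=5/2, |R|=5/2
  updated: d(E,FR)=39/2, d(FR,NW)=21, d(FR,U)=41/2, d(FR,Z)=35
3. join NW+Z (d=13) ⇒ NWZ; edges |NW|=11/2, |Z|=13/2
  updated: d(E,NWZ)=23, d(FR,NWZ)=77/3, d(NWZ,U)=29
4. join E+FR (d=39/2) ⇒ EFR; edges |E|=39/4, |FR|=29/4
  updated: d(EFR,NWZ)=223/9, d(EFR,U)=25
5. join EFR+NWZ (d=223/9) ⇒ EFNRWZ; edges |EFR|=95/36, |NWZ|=53/9
  updated: d(EFNRWZ,U)=27
6. join EFNRWZ+U (d=27) ⇒ EFNRUWZ; edges |EFNRWZ|=10/9, |U|=27/2
final tree: (((E:39/4,(F:5/2,R:5/2):29/4):95/36,((N:1,W:1):11/2,Z:13/2):53/9):10/9,U:27/2)
total length: 2129/36

2129/36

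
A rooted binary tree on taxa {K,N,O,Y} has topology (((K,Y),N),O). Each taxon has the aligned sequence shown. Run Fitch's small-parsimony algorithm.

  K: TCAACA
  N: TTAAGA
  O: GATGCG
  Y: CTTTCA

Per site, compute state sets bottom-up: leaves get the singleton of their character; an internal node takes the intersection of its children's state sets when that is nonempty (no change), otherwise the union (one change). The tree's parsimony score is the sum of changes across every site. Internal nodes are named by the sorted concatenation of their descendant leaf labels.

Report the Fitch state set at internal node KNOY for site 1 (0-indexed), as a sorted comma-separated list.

[col 0] KY: children K:{T}, Y:{C} ∪→ {C,T}; cost 1
[col 0] KNY: children KY:{C,T}, N:{T} ∩→ {T}; cost 0
[col 0] KNOY: children KNY:{T}, O:{G} ∪→ {G,T}; cost 1
[col 1] KY: children K:{C}, Y:{T} ∪→ {C,T}; cost 1
[col 1] KNY: children KY:{C,T}, N:{T} ∩→ {T}; cost 0
[col 1] KNOY: children KNY:{T}, O:{A} ∪→ {A,T}; cost 1
[col 2] KY: children K:{A}, Y:{T} ∪→ {A,T}; cost 1
[col 2] KNY: children KY:{A,T}, N:{A} ∩→ {A}; cost 0
[col 2] KNOY: children KNY:{A}, O:{T} ∪→ {A,T}; cost 1
[col 3] KY: children K:{A}, Y:{T} ∪→ {A,T}; cost 1
[col 3] KNY: children KY:{A,T}, N:{A} ∩→ {A}; cost 0
[col 3] KNOY: children KNY:{A}, O:{G} ∪→ {A,G}; cost 1
[col 4] KY: children K:{C}, Y:{C} ∩→ {C}; cost 0
[col 4] KNY: children KY:{C}, N:{G} ∪→ {C,G}; cost 1
[col 4] KNOY: children KNY:{C,G}, O:{C} ∩→ {C}; cost 0
[col 5] KY: children K:{A}, Y:{A} ∩→ {A}; cost 0
[col 5] KNY: children KY:{A}, N:{A} ∩→ {A}; cost 0
[col 5] KNOY: children KNY:{A}, O:{G} ∪→ {A,G}; cost 1
per-site changes: [2, 2, 2, 2, 1, 1]; total = 10

A,T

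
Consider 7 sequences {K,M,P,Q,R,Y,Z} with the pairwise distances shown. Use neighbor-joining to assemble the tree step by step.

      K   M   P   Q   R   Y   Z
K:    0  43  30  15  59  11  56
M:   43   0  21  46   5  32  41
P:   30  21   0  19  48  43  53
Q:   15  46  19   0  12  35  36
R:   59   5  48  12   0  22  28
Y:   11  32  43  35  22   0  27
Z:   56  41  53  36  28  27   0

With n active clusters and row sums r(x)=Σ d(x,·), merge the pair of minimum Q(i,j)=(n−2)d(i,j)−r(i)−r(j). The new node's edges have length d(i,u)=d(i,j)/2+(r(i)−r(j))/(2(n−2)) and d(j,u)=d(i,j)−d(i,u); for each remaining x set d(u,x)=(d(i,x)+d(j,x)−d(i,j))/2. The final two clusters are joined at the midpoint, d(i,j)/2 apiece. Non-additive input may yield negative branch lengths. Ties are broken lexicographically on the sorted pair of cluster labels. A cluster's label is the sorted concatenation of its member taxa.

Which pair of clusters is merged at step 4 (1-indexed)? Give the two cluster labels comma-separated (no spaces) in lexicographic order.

KY,MRZ

1. join M+R (d=5, Q=-337) ⇒ MR; edges |M|=39/10, |R|=11/10
  updated: d(K,MR)=97/2, d(MR,P)=32, d(MR,Q)=53/2, d(MR,Y)=49/2, d(MR,Z)=32
2. join K+Y (d=11, Q=-257) ⇒ KY; edges |K|=8, |Y|=3
  updated: d(KY,MR)=31, d(KY,P)=31, d(KY,Q)=39/2, d(KY,Z)=36
3. join MR+Z (d=32, Q=-365/2) ⇒ MRZ; edges |MR|=121/12, |Z|=263/12
  updated: d(KY,MRZ)=35/2, d(MRZ,P)=53/2, d(MRZ,Q)=61/4
4. join KY+MRZ (d=35/2, Q=-369/4) ⇒ KMRYZ; edges |KY|=175/16, |MRZ|=105/16
  updated: d(KMRYZ,P)=20, d(KMRYZ,Q)=69/8
5. join KMRYZ+P (d=20, Q=-381/8) ⇒ KMPRYZ; edges |KMRYZ|=77/16, |P|=243/16
  updated: d(KMPRYZ,Q)=61/16
6. join KMPRYZ+Q (d=61/16) ⇒ KMPQRYZ; edges |KMPRYZ|=61/32, |Q|=61/32
final tree: ((((K:8,Y:3):175/16,((M:39/10,R:11/10):121/12,Z:263/12):105/16):77/16,P:243/16):61/32,Q:61/32)
total length: 1429/16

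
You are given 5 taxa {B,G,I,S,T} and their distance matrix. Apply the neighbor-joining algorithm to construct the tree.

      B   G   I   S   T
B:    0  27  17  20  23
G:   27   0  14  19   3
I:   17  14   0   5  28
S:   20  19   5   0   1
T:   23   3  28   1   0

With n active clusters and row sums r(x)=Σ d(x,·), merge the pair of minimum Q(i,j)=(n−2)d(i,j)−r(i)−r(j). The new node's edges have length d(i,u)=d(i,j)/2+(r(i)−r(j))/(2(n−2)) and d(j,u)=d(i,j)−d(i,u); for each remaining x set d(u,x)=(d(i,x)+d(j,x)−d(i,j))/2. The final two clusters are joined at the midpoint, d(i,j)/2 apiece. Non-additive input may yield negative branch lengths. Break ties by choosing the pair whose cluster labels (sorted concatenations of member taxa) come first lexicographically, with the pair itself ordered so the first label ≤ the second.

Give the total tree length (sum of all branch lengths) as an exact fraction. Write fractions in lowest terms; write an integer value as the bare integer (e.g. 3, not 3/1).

131/4

step 1: merge (G,T) at d=3, Q=-109; branch lengths G→17/6, T→1/6; new cluster GT
  updated: d(B,GT)=47/2, d(GT,I)=39/2, d(GT,S)=17/2
step 2: merge (B,I) at d=17, Q=-68; branch lengths B→53/4, I→15/4; new cluster BI
  updated: d(BI,GT)=13, d(BI,S)=4
step 3: merge (BI,GT) at d=13, Q=-51/2; branch lengths BI→17/4, GT→35/4; new cluster BGIT
  updated: d(BGIT,S)=-1/4
step 4: merge (BGIT,S) at d=-1/4; branch lengths BGIT→-1/8, S→-1/8; new cluster BGIST
final tree: (((B:53/4,I:15/4):17/4,(G:17/6,T:1/6):35/4):-1/8,S:-1/8)
total length: 131/4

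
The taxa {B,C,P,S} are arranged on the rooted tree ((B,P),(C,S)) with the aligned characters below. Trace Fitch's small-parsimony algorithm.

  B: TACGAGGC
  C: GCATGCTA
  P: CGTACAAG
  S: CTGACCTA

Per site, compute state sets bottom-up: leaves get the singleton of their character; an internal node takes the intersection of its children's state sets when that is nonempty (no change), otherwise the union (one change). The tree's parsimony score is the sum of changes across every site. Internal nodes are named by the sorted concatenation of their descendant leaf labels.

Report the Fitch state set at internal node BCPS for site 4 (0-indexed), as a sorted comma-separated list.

[col 0] BP: children B:{T}, P:{C} ∪→ {C,T}; cost 1
[col 0] CS: children C:{G}, S:{C} ∪→ {C,G}; cost 1
[col 0] BCPS: children BP:{C,T}, CS:{C,G} ∩→ {C}; cost 0
[col 1] BP: children B:{A}, P:{G} ∪→ {A,G}; cost 1
[col 1] CS: children C:{C}, S:{T} ∪→ {C,T}; cost 1
[col 1] BCPS: children BP:{A,G}, CS:{C,T} ∪→ {A,C,G,T}; cost 1
[col 2] BP: children B:{C}, P:{T} ∪→ {C,T}; cost 1
[col 2] CS: children C:{A}, S:{G} ∪→ {A,G}; cost 1
[col 2] BCPS: children BP:{C,T}, CS:{A,G} ∪→ {A,C,G,T}; cost 1
[col 3] BP: children B:{G}, P:{A} ∪→ {A,G}; cost 1
[col 3] CS: children C:{T}, S:{A} ∪→ {A,T}; cost 1
[col 3] BCPS: children BP:{A,G}, CS:{A,T} ∩→ {A}; cost 0
[col 4] BP: children B:{A}, P:{C} ∪→ {A,C}; cost 1
[col 4] CS: children C:{G}, S:{C} ∪→ {C,G}; cost 1
[col 4] BCPS: children BP:{A,C}, CS:{C,G} ∩→ {C}; cost 0
[col 5] BP: children B:{G}, P:{A} ∪→ {A,G}; cost 1
[col 5] CS: children C:{C}, S:{C} ∩→ {C}; cost 0
[col 5] BCPS: children BP:{A,G}, CS:{C} ∪→ {A,C,G}; cost 1
[col 6] BP: children B:{G}, P:{A} ∪→ {A,G}; cost 1
[col 6] CS: children C:{T}, S:{T} ∩→ {T}; cost 0
[col 6] BCPS: children BP:{A,G}, CS:{T} ∪→ {A,G,T}; cost 1
[col 7] BP: children B:{C}, P:{G} ∪→ {C,G}; cost 1
[col 7] CS: children C:{A}, S:{A} ∩→ {A}; cost 0
[col 7] BCPS: children BP:{C,G}, CS:{A} ∪→ {A,C,G}; cost 1
per-site changes: [2, 3, 3, 2, 2, 2, 2, 2]; total = 18

C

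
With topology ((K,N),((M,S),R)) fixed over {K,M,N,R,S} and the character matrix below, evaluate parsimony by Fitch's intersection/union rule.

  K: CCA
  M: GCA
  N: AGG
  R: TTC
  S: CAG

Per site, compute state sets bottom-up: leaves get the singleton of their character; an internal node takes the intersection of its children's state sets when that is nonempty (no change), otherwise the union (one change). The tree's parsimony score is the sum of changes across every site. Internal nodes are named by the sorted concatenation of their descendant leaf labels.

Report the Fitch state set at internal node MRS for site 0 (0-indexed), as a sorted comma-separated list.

C,G,T

site 0, node KN: K={C} ∪ N={A} → {A,C} (+1)
site 0, node MS: M={G} ∪ S={C} → {C,G} (+1)
site 0, node MRS: MS={C,G} ∪ R={T} → {C,G,T} (+1)
site 0, node KMNRS: KN={A,C} ∩ MRS={C,G,T} → {C} (+0)
site 1, node KN: K={C} ∪ N={G} → {C,G} (+1)
site 1, node MS: M={C} ∪ S={A} → {A,C} (+1)
site 1, node MRS: MS={A,C} ∪ R={T} → {A,C,T} (+1)
site 1, node KMNRS: KN={C,G} ∩ MRS={A,C,T} → {C} (+0)
site 2, node KN: K={A} ∪ N={G} → {A,G} (+1)
site 2, node MS: M={A} ∪ S={G} → {A,G} (+1)
site 2, node MRS: MS={A,G} ∪ R={C} → {A,C,G} (+1)
site 2, node KMNRS: KN={A,G} ∩ MRS={A,C,G} → {A,G} (+0)
per-site changes: [3, 3, 3]; total = 9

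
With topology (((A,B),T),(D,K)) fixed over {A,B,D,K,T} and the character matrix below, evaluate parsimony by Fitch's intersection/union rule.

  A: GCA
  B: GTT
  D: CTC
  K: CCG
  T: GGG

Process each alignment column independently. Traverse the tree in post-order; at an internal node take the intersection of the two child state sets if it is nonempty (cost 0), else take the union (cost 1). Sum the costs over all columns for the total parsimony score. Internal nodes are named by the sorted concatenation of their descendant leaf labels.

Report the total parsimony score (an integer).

7

AB@0: {G} ∩ {G} = {G} (intersection, +0)
ABT@0: {G} ∩ {G} = {G} (intersection, +0)
DK@0: {C} ∩ {C} = {C} (intersection, +0)
ABDKT@0: {G} ∪ {C} = {C,G} (union, +1)
AB@1: {C} ∪ {T} = {C,T} (union, +1)
ABT@1: {C,T} ∪ {G} = {C,G,T} (union, +1)
DK@1: {T} ∪ {C} = {C,T} (union, +1)
ABDKT@1: {C,G,T} ∩ {C,T} = {C,T} (intersection, +0)
AB@2: {A} ∪ {T} = {A,T} (union, +1)
ABT@2: {A,T} ∪ {G} = {A,G,T} (union, +1)
DK@2: {C} ∪ {G} = {C,G} (union, +1)
ABDKT@2: {A,G,T} ∩ {C,G} = {G} (intersection, +0)
per-site changes: [1, 3, 3]; total = 7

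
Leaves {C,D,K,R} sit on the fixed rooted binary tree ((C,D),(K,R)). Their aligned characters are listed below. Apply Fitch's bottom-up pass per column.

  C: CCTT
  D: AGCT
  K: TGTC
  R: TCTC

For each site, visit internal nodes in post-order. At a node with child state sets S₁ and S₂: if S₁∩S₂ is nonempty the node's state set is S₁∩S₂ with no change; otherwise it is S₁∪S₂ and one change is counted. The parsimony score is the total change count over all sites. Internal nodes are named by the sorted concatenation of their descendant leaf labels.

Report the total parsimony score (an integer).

6

[col 0] CD: children C:{C}, D:{A} ∪→ {A,C}; cost 1
[col 0] KR: children K:{T}, R:{T} ∩→ {T}; cost 0
[col 0] CDKR: children CD:{A,C}, KR:{T} ∪→ {A,C,T}; cost 1
[col 1] CD: children C:{C}, D:{G} ∪→ {C,G}; cost 1
[col 1] KR: children K:{G}, R:{C} ∪→ {C,G}; cost 1
[col 1] CDKR: children CD:{C,G}, KR:{C,G} ∩→ {C,G}; cost 0
[col 2] CD: children C:{T}, D:{C} ∪→ {C,T}; cost 1
[col 2] KR: children K:{T}, R:{T} ∩→ {T}; cost 0
[col 2] CDKR: children CD:{C,T}, KR:{T} ∩→ {T}; cost 0
[col 3] CD: children C:{T}, D:{T} ∩→ {T}; cost 0
[col 3] KR: children K:{C}, R:{C} ∩→ {C}; cost 0
[col 3] CDKR: children CD:{T}, KR:{C} ∪→ {C,T}; cost 1
per-site changes: [2, 2, 1, 1]; total = 6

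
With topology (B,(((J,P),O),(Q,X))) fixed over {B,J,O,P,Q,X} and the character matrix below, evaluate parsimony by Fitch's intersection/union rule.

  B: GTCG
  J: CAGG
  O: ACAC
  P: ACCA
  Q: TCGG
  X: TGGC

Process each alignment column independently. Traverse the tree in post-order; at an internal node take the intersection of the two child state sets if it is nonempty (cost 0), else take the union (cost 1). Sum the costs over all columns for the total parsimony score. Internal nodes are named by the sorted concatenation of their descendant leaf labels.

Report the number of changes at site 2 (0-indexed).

3

JP@0: {C} ∪ {A} = {A,C} (union, +1)
JOP@0: {A,C} ∩ {A} = {A} (intersection, +0)
QX@0: {T} ∩ {T} = {T} (intersection, +0)
JOPQX@0: {A} ∪ {T} = {A,T} (union, +1)
BJOPQX@0: {G} ∪ {A,T} = {A,G,T} (union, +1)
JP@1: {A} ∪ {C} = {A,C} (union, +1)
JOP@1: {A,C} ∩ {C} = {C} (intersection, +0)
QX@1: {C} ∪ {G} = {C,G} (union, +1)
JOPQX@1: {C} ∩ {C,G} = {C} (intersection, +0)
BJOPQX@1: {T} ∪ {C} = {C,T} (union, +1)
JP@2: {G} ∪ {C} = {C,G} (union, +1)
JOP@2: {C,G} ∪ {A} = {A,C,G} (union, +1)
QX@2: {G} ∩ {G} = {G} (intersection, +0)
JOPQX@2: {A,C,G} ∩ {G} = {G} (intersection, +0)
BJOPQX@2: {C} ∪ {G} = {C,G} (union, +1)
JP@3: {G} ∪ {A} = {A,G} (union, +1)
JOP@3: {A,G} ∪ {C} = {A,C,G} (union, +1)
QX@3: {G} ∪ {C} = {C,G} (union, +1)
JOPQX@3: {A,C,G} ∩ {C,G} = {C,G} (intersection, +0)
BJOPQX@3: {G} ∩ {C,G} = {G} (intersection, +0)
per-site changes: [3, 3, 3, 3]; total = 12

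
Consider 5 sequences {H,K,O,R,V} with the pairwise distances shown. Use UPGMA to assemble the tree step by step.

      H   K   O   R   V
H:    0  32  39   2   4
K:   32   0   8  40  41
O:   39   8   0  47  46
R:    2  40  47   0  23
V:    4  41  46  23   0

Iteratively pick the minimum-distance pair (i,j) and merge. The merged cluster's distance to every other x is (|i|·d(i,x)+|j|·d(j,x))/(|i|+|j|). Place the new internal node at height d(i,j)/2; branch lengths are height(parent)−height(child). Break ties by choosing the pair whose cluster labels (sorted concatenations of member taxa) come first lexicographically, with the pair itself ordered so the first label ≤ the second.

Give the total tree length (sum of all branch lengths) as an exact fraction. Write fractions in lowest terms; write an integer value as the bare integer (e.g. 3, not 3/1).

step 1: merge (H,R) at d=2; branch lengths H→1, R→1; new cluster HR
  updated: d(HR,K)=36, d(HR,O)=43, d(HR,V)=27/2
step 2: merge (K,O) at d=8; branch lengths K→4, O→4; new cluster KO
  updated: d(HR,KO)=79/2, d(KO,V)=87/2
step 3: merge (HR,V) at d=27/2; branch lengths HR→23/4, V→27/4; new cluster HRV
  updated: d(HRV,KO)=245/6
step 4: merge (HRV,KO) at d=245/6; branch lengths HRV→41/3, KO→197/12; new cluster HKORV
final tree: (((H:1,R:1):23/4,V:27/4):41/3,(K:4,O:4):197/12)
total length: 631/12

631/12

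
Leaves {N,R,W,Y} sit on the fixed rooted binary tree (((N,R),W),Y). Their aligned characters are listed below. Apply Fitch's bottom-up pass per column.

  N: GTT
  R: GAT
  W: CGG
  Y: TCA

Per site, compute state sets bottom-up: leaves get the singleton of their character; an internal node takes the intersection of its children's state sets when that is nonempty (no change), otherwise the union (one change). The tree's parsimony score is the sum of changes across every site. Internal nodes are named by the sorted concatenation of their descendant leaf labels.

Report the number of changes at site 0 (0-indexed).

site 0, node NR: N={G} ∩ R={G} → {G} (+0)
site 0, node NRW: NR={G} ∪ W={C} → {C,G} (+1)
site 0, node NRWY: NRW={C,G} ∪ Y={T} → {C,G,T} (+1)
site 1, node NR: N={T} ∪ R={A} → {A,T} (+1)
site 1, node NRW: NR={A,T} ∪ W={G} → {A,G,T} (+1)
site 1, node NRWY: NRW={A,G,T} ∪ Y={C} → {A,C,G,T} (+1)
site 2, node NR: N={T} ∩ R={T} → {T} (+0)
site 2, node NRW: NR={T} ∪ W={G} → {G,T} (+1)
site 2, node NRWY: NRW={G,T} ∪ Y={A} → {A,G,T} (+1)
per-site changes: [2, 3, 2]; total = 7

2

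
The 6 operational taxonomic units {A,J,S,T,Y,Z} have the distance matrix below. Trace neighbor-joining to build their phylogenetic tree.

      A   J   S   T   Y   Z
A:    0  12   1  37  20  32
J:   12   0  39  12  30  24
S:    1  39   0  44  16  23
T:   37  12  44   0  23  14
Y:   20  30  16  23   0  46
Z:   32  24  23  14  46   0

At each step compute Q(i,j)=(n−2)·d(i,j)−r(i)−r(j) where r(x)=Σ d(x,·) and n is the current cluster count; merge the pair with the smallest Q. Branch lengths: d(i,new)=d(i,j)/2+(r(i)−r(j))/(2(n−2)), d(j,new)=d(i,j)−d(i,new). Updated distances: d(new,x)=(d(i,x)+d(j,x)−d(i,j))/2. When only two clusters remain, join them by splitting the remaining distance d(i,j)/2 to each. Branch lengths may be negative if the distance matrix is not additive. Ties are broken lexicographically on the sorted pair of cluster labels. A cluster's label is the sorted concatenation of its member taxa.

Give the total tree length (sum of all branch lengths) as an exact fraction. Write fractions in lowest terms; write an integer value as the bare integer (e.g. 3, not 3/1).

1. join A+S (d=1, Q=-221) ⇒ AS; edges |A|=-17/8, |S|=25/8
  updated: d(AS,J)=25, d(AS,T)=40, d(AS,Y)=35/2, d(AS,Z)=27
2. join AS+Y (d=35/2, Q=-347/2) ⇒ ASY; edges |AS|=91/12, |Y|=119/12
  updated: d(ASY,J)=75/4, d(ASY,T)=91/4, d(ASY,Z)=111/4
3. join ASY+J (d=75/4, Q=-173/2) ⇒ AJSY; edges |ASY|=13, |J|=23/4
  updated: d(AJSY,T)=8, d(AJSY,Z)=33/2
4. join AJSY+T (d=8, Q=-77/2) ⇒ AJSTY; edges |AJSY|=21/4, |T|=11/4
  updated: d(AJSTY,Z)=45/4
5. join AJSTY+Z (d=45/4) ⇒ AJSTYZ; edges |AJSTY|=45/8, |Z|=45/8
final tree: (((((A:-17/8,S:25/8):91/12,Y:119/12):13,J:23/4):21/4,T:11/4):45/8,Z:45/8)
total length: 113/2

113/2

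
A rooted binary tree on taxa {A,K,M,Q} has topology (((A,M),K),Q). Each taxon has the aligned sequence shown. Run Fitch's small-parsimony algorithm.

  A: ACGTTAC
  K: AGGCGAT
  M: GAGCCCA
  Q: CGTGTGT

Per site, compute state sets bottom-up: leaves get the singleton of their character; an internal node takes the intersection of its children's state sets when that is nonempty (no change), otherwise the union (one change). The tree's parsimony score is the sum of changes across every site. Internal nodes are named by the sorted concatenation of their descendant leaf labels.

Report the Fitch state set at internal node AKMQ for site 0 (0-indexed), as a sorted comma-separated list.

site 0, node AM: A={A} ∪ M={G} → {A,G} (+1)
site 0, node AKM: AM={A,G} ∩ K={A} → {A} (+0)
site 0, node AKMQ: AKM={A} ∪ Q={C} → {A,C} (+1)
site 1, node AM: A={C} ∪ M={A} → {A,C} (+1)
site 1, node AKM: AM={A,C} ∪ K={G} → {A,C,G} (+1)
site 1, node AKMQ: AKM={A,C,G} ∩ Q={G} → {G} (+0)
site 2, node AM: A={G} ∩ M={G} → {G} (+0)
site 2, node AKM: AM={G} ∩ K={G} → {G} (+0)
site 2, node AKMQ: AKM={G} ∪ Q={T} → {G,T} (+1)
site 3, node AM: A={T} ∪ M={C} → {C,T} (+1)
site 3, node AKM: AM={C,T} ∩ K={C} → {C} (+0)
site 3, node AKMQ: AKM={C} ∪ Q={G} → {C,G} (+1)
site 4, node AM: A={T} ∪ M={C} → {C,T} (+1)
site 4, node AKM: AM={C,T} ∪ K={G} → {C,G,T} (+1)
site 4, node AKMQ: AKM={C,G,T} ∩ Q={T} → {T} (+0)
site 5, node AM: A={A} ∪ M={C} → {A,C} (+1)
site 5, node AKM: AM={A,C} ∩ K={A} → {A} (+0)
site 5, node AKMQ: AKM={A} ∪ Q={G} → {A,G} (+1)
site 6, node AM: A={C} ∪ M={A} → {A,C} (+1)
site 6, node AKM: AM={A,C} ∪ K={T} → {A,C,T} (+1)
site 6, node AKMQ: AKM={A,C,T} ∩ Q={T} → {T} (+0)
per-site changes: [2, 2, 1, 2, 2, 2, 2]; total = 13

A,C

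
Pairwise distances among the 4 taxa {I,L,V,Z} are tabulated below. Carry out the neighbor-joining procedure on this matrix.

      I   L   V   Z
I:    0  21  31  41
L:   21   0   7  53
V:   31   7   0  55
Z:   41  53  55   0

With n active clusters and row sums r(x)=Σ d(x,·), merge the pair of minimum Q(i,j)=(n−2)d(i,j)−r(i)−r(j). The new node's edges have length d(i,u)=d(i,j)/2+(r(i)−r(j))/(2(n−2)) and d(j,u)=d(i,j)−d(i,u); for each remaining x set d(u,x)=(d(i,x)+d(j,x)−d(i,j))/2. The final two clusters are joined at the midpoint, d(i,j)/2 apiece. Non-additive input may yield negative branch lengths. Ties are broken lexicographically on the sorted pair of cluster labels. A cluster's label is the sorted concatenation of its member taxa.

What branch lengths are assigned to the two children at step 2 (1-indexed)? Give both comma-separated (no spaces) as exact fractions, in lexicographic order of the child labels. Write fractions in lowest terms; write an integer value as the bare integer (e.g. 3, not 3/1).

1. join I+Z (d=41, Q=-160) ⇒ IZ; edges |I|=13/2, |Z|=69/2
  updated: d(IZ,L)=33/2, d(IZ,V)=45/2
2. join IZ+L (d=33/2, Q=-46) ⇒ ILZ; edges |IZ|=16, |L|=1/2
  updated: d(ILZ,V)=13/2
3. join ILZ+V (d=13/2) ⇒ ILVZ; edges |ILZ|=13/4, |V|=13/4
final tree: (((I:13/2,Z:69/2):16,L:1/2):13/4,V:13/4)
total length: 64

16,1/2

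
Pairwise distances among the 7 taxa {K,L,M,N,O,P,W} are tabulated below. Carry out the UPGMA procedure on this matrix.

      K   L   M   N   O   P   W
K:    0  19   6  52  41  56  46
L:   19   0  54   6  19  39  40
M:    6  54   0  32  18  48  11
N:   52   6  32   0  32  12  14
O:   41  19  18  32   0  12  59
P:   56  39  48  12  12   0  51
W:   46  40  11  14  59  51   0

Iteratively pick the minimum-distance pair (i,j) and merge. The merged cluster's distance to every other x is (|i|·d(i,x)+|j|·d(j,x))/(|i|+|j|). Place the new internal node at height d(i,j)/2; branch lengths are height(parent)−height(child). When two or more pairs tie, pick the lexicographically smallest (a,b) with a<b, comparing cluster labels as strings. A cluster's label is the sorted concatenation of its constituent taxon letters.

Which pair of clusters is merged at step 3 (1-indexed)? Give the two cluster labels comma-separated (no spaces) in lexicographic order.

1. join K+M (d=6) ⇒ KM; edges |K|=3, |M|=3
  updated: d(KM,L)=73/2, d(KM,N)=42, d(KM,O)=59/2, d(KM,P)=52, d(KM,W)=57/2
2. join L+N (d=6) ⇒ LN; edges |L|=3, |N|=3
  updated: d(KM,LN)=157/4, d(LN,O)=51/2, d(LN,P)=51/2, d(LN,W)=27
3. join O+P (d=12) ⇒ OP; edges |O|=6, |P|=6
  updated: d(KM,OP)=163/4, d(LN,OP)=51/2, d(OP,W)=55
4. join LN+OP (d=51/2) ⇒ LNOP; edges |LN|=39/4, |OP|=27/4
  updated: d(KM,LNOP)=40, d(LNOP,W)=41
5. join KM+W (d=57/2) ⇒ KMW; edges |KM|=45/4, |W|=57/4
  updated: d(KMW,LNOP)=121/3
6. join KMW+LNOP (d=121/3) ⇒ KLMNOPW; edges |KMW|=71/12, |LNOP|=89/12
final tree: (((K:3,M:3):45/4,W:57/4):71/12,((L:3,N:3):39/4,(O:6,P:6):27/4):89/12)
total length: 238/3

O,P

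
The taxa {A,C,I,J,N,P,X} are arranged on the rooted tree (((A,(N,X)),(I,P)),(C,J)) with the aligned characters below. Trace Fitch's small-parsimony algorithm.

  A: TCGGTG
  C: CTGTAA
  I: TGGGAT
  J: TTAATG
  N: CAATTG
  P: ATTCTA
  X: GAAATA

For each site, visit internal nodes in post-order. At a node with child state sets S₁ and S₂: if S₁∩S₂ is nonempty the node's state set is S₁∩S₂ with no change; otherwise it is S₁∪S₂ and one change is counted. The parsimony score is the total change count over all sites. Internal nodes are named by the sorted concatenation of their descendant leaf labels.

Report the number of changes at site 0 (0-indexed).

4

NX@0: {C} ∪ {G} = {C,G} (union, +1)
ANX@0: {T} ∪ {C,G} = {C,G,T} (union, +1)
IP@0: {T} ∪ {A} = {A,T} (union, +1)
AINPX@0: {C,G,T} ∩ {A,T} = {T} (intersection, +0)
CJ@0: {C} ∪ {T} = {C,T} (union, +1)
ACIJNPX@0: {T} ∩ {C,T} = {T} (intersection, +0)
NX@1: {A} ∩ {A} = {A} (intersection, +0)
ANX@1: {C} ∪ {A} = {A,C} (union, +1)
IP@1: {G} ∪ {T} = {G,T} (union, +1)
AINPX@1: {A,C} ∪ {G,T} = {A,C,G,T} (union, +1)
CJ@1: {T} ∩ {T} = {T} (intersection, +0)
ACIJNPX@1: {A,C,G,T} ∩ {T} = {T} (intersection, +0)
NX@2: {A} ∩ {A} = {A} (intersection, +0)
ANX@2: {G} ∪ {A} = {A,G} (union, +1)
IP@2: {G} ∪ {T} = {G,T} (union, +1)
AINPX@2: {A,G} ∩ {G,T} = {G} (intersection, +0)
CJ@2: {G} ∪ {A} = {A,G} (union, +1)
ACIJNPX@2: {G} ∩ {A,G} = {G} (intersection, +0)
NX@3: {T} ∪ {A} = {A,T} (union, +1)
ANX@3: {G} ∪ {A,T} = {A,G,T} (union, +1)
IP@3: {G} ∪ {C} = {C,G} (union, +1)
AINPX@3: {A,G,T} ∩ {C,G} = {G} (intersection, +0)
CJ@3: {T} ∪ {A} = {A,T} (union, +1)
ACIJNPX@3: {G} ∪ {A,T} = {A,G,T} (union, +1)
NX@4: {T} ∩ {T} = {T} (intersection, +0)
ANX@4: {T} ∩ {T} = {T} (intersection, +0)
IP@4: {A} ∪ {T} = {A,T} (union, +1)
AINPX@4: {T} ∩ {A,T} = {T} (intersection, +0)
CJ@4: {A} ∪ {T} = {A,T} (union, +1)
ACIJNPX@4: {T} ∩ {A,T} = {T} (intersection, +0)
NX@5: {G} ∪ {A} = {A,G} (union, +1)
ANX@5: {G} ∩ {A,G} = {G} (intersection, +0)
IP@5: {T} ∪ {A} = {A,T} (union, +1)
AINPX@5: {G} ∪ {A,T} = {A,G,T} (union, +1)
CJ@5: {A} ∪ {G} = {A,G} (union, +1)
ACIJNPX@5: {A,G,T} ∩ {A,G} = {A,G} (intersection, +0)
per-site changes: [4, 3, 3, 5, 2, 4]; total = 21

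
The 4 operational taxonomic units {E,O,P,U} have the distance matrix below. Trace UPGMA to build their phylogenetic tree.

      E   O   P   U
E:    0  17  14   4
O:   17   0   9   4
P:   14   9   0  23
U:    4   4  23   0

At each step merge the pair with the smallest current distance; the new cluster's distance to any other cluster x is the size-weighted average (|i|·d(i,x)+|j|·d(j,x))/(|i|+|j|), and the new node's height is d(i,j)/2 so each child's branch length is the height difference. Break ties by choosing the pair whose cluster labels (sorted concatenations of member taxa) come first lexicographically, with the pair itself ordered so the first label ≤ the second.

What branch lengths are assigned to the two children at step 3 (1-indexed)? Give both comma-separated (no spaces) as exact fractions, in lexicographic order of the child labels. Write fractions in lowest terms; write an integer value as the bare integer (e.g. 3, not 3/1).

21/4,11/4

iteration 1: select E,U (d=4); attach at lengths (2, 2); label the merged cluster EU
  updated: d(EU,O)=21/2, d(EU,P)=37/2
iteration 2: select O,P (d=9); attach at lengths (9/2, 9/2); label the merged cluster OP
  updated: d(EU,OP)=29/2
iteration 3: select EU,OP (d=29/2); attach at lengths (21/4, 11/4); label the merged cluster EOPU
final tree: ((E:2,U:2):21/4,(O:9/2,P:9/2):11/4)
total length: 21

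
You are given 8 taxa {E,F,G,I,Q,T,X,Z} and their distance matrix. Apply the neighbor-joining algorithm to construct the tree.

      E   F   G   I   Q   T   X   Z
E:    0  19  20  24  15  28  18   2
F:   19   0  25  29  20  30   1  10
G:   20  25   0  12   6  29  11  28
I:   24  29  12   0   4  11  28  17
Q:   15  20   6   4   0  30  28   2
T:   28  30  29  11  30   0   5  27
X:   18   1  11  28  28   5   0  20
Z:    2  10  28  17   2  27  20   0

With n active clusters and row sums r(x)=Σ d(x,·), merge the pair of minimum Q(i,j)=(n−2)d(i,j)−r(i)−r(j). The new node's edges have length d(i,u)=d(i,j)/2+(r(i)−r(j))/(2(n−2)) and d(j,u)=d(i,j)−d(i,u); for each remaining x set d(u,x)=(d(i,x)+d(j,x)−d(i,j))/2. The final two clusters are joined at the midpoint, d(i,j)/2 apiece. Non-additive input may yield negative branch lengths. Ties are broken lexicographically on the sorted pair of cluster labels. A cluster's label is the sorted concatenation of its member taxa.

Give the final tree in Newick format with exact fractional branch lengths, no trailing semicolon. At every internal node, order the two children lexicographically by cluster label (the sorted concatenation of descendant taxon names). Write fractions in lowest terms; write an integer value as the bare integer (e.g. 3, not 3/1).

(((((E:61/20,Z:-21/20):259/48,(F:235/32,(T:79/12,X:-19/12):181/32):227/48):237/32,G:205/32):19/32,I:159/32):-31/64,Q:-31/64)

iteration 1: select T,X (d=5, Q=-241); attach at lengths (79/12, -19/12); label the merged cluster TX
  updated: d(E,TX)=41/2, d(F,TX)=13, d(G,TX)=35/2, d(I,TX)=17, d(Q,TX)=53/2, d(TX,Z)=21
iteration 2: select E,Z (d=2, Q=-341/2); attach at lengths (61/20, -21/20); label the merged cluster EZ
  updated: d(EZ,F)=27/2, d(EZ,G)=23, d(EZ,I)=39/2, d(EZ,Q)=15/2, d(EZ,TX)=79/4
iteration 3: select F,TX (d=13, Q=-569/4); attach at lengths (235/32, 181/32); label the merged cluster FTX
  updated: d(EZ,FTX)=81/8, d(FTX,G)=59/4, d(FTX,I)=33/2, d(FTX,Q)=67/4
iteration 4: select EZ,FTX (d=81/8, Q=-703/8); attach at lengths (259/48, 227/48); label the merged cluster EFTXZ
  updated: d(EFTXZ,G)=221/16, d(EFTXZ,I)=207/16, d(EFTXZ,Q)=113/16
iteration 5: select EFTXZ,G (d=221/16, Q=-38); attach at lengths (237/32, 205/32); label the merged cluster EFGTXZ
  updated: d(EFGTXZ,I)=89/16, d(EFGTXZ,Q)=-3/8
iteration 6: select EFGTXZ,I (d=89/16, Q=-147/16); attach at lengths (19/32, 159/32); label the merged cluster EFGITXZ
  updated: d(EFGITXZ,Q)=-31/32
iteration 7: select EFGITXZ,Q (d=-31/32); attach at lengths (-31/64, -31/64); label the merged cluster EFGIQTXZ
final tree: (((((E:61/20,Z:-21/20):259/48,(F:235/32,(T:79/12,X:-19/12):181/32):227/48):237/32,G:205/32):19/32,I:159/32):-31/64,Q:-31/64)
total length: 1553/32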